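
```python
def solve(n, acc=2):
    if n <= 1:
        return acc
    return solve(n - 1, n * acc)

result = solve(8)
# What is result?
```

Accumulator trace (n, acc): (8, 2) -> (7, 16) -> (6, 112) -> (5, 672) -> (4, 3360) -> (3, 13440) -> (2, 40320) -> (1, 80640) -> return 80640

Answer: 80640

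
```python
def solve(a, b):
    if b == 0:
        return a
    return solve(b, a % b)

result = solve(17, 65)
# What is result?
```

solve(17, 65) -> solve(65, 17) -> solve(17, 14) -> solve(14, 3) -> solve(3, 2) -> solve(2, 1) -> solve(1, 0) -> 1

Answer: 1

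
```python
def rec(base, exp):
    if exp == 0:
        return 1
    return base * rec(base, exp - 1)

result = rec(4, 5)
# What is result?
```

rec(4, 5) = 4 * 4 * 4 * 4 * 4 = 1024

Answer: 1024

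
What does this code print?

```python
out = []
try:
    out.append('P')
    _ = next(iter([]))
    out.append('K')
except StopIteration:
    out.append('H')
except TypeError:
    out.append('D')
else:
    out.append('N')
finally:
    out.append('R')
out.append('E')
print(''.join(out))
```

Execution trace: 'P' (try body) → 'H' (except StopIteration) → 'R' (finally) → 'E' (after the try/except). Output: PHRE

Answer: PHRE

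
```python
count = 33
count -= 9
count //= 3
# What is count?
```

Trace:
`count = 33` → count = 33
`count -= 9` → count = 24
`count //= 3` → count = 8
So count = 8

Answer: 8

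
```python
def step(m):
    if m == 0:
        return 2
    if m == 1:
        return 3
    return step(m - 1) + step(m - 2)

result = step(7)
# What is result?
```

Build up from base cases: step(0)=2, step(1)=3, step(2)=5, step(3)=8, step(4)=13, step(5)=21, step(6)=34, ..., step(7)=55

Answer: 55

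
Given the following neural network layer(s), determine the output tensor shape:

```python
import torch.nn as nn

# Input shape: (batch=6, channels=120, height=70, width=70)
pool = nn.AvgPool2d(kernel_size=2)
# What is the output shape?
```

Input: (6, 120, 70, 70) -> Output: (6, 120, 35, 35)

Answer: (6, 120, 35, 35)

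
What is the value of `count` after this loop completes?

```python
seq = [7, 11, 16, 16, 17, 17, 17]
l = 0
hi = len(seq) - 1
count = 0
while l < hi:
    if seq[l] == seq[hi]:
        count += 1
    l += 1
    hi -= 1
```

Count matching pairs from ends
`count` takes the values: 0

Answer: 0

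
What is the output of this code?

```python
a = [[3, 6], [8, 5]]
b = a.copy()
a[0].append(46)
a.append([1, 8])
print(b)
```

Key concept: shallow copy with nested lists.
Step by step:
`a = [[3, 6], [8, 5]]` → a = [[3, 6], [8, 5]]
`b = a.copy()` → b = [[3, 6], [8, 5]]
`a[0].append(46)` → a = [[3, 6, 46], [8, 5]]; b = [[3, 6, 46], [8, 5]]
`a.append([1, 8])` → a = [[3, 6, 46], [8, 5], [1, 8]]
`print(b)` → prints [[3, 6, 46], [8, 5]]

Answer: [[3, 6, 46], [8, 5]]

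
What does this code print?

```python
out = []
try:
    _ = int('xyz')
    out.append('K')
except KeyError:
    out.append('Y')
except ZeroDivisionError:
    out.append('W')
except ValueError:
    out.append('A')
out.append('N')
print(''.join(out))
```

Execution trace: 'A' (except ValueError) → 'N' (after the try/except). Output: AN

Answer: AN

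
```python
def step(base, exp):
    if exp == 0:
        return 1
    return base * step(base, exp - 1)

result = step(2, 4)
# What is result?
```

step(2, 4) = 2 * 2 * 2 * 2 = 16

Answer: 16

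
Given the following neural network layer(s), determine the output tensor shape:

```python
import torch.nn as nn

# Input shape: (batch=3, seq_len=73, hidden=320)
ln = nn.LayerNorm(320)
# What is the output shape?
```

Input: (3, 73, 320) -> Output: (3, 73, 320)

Answer: (3, 73, 320)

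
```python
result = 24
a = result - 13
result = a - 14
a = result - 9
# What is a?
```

Trace:
`result = 24` → result = 24
`a = result - 13` → a = 11
`result = a - 14` → result = -3
`a = result - 9` → a = -12
So a = -12

Answer: -12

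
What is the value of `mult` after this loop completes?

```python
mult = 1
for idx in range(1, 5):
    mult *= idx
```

4! = 24
`mult` takes the values: 1 → 2 → 6 → 24

Answer: 24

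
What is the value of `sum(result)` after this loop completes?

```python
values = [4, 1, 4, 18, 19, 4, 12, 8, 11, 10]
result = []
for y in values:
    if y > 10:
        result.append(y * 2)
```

Sum of doubled values > 10
`result` takes the values: [] → [36] → [36, 38] → [36, 38, 24] → [36, 38, 24, 22]
So `sum(result)` = 120

Answer: 120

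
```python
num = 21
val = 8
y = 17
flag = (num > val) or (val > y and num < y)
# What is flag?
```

Trace:
`num = 21` → num = 21
`val = 8` → val = 8
`y = 17` → y = 17
`flag = (num > val) or (val > y and num < y)` → flag = True
So flag = True

Answer: True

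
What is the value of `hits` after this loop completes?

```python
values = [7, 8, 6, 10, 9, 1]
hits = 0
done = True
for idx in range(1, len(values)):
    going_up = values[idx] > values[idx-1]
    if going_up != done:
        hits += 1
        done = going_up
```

Count direction changes in [7, 8, 6, 10, 9, 1]
`hits` takes the values: 0 → 1 → 2 → 3

Answer: 3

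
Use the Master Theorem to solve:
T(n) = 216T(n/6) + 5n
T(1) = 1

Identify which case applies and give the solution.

a=216, b=6, f(n)=5n. log_6(216) = 3. Since c=1 < 3, Case 1 applies: T(n) = Θ(n^log_b(a)) = O(n^3).

Answer: O(n^3) - Case 1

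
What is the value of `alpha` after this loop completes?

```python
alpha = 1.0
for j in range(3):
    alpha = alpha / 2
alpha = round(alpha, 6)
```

Halving LR 3 times: 1 / 2^3
`alpha` takes the values: 1.0 → 0.5 → 0.25 → 0.125

Answer: 0.125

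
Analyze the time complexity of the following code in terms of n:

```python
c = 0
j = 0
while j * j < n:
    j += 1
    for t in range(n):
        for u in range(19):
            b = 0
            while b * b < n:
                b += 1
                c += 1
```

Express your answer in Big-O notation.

Each loop level contributes: √n × n × 1 × √n. Multiplying the contributions gives O(n^2).

Answer: O(n^2)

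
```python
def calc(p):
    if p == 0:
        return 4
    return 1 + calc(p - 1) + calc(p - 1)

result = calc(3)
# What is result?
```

calc(p) = 1 + 2·calc(p-1), calc(0)=4. Closed form: (4+1)·2^3 - 1 = 39.

Answer: 39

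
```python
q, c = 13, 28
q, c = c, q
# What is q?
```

Trace:
`q, c = 13, 28` → q = 13; c = 28
`q, c = c, q` → q = 28; c = 13
So q = 28

Answer: 28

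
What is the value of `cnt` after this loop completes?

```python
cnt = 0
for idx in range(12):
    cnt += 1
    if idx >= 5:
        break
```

Loop breaks when idx reaches 5, cnt is 6
`cnt` takes the values: 0 → 1 → 2 → 3 → 4 → 5 → 6

Answer: 6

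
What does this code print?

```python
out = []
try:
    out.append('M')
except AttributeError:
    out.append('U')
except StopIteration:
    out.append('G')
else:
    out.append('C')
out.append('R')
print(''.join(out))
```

Execution trace: 'M' (try body, no exception) → 'C' (else) → 'R' (after the try/except). Output: MCR

Answer: MCR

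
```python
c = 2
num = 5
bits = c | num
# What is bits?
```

Trace:
`c = 2` → c = 2
`num = 5` → num = 5
`bits = c | num` → bits = 7
So bits = 7

Answer: 7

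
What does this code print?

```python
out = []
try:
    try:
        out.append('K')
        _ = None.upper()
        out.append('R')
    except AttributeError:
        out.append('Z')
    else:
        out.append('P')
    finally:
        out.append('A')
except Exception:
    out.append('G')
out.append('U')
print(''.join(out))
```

Execution trace: 'K' (inner try body) → 'Z' (inner except AttributeError) → 'A' (inner finally) → 'U' (after the try/except). Output: KZAU

Answer: KZAU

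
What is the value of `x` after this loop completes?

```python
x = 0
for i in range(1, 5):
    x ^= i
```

XOR of 1 to 4
`x` takes the values: 0 → 1 → 3 → 0 → 4

Answer: 4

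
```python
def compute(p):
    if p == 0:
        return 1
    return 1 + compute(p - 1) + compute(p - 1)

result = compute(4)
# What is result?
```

compute(p) = 1 + 2·compute(p-1), compute(0)=1. Closed form: (1+1)·2^4 - 1 = 31.

Answer: 31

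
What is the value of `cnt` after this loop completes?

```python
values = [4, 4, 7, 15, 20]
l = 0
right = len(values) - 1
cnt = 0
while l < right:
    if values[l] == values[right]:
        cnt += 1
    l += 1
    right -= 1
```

Count matching pairs from ends
`cnt` takes the values: 0

Answer: 0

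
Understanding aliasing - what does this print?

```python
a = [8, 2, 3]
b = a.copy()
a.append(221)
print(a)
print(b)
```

Key concept: list.copy() creates independent copy.
Step by step:
`a = [8, 2, 3]` → a = [8, 2, 3]
`b = a.copy()` → b = [8, 2, 3]
`a.append(221)` → a = [8, 2, 3, 221]
`print(a)` → prints [8, 2, 3, 221]
`print(b)` → prints [8, 2, 3]

Answer:
[8, 2, 3, 221]
[8, 2, 3]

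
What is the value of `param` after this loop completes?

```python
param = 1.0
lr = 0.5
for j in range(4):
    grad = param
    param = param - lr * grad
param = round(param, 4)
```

Gradient descent: w = 1.0 * (1 - 0.5)^4
`param` takes the values: 1.0 → 0.5 → 0.25 → 0.125 → 0.0625

Answer: 0.0625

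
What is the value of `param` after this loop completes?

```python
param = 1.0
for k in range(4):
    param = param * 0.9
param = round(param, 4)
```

Exponential decay: 1.0 * 0.9^4
`param` takes the values: 1.0 → 0.9 → 0.81 → 0.729 → 0.6561

Answer: 0.6561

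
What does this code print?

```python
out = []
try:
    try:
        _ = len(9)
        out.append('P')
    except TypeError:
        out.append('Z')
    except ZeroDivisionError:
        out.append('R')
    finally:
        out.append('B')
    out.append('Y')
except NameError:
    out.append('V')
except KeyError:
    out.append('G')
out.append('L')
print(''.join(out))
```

Execution trace: 'Z' (inner except TypeError) → 'B' (inner finally) → 'Y' (try body, no exception) → 'L' (after the try/except). Output: ZBYL

Answer: ZBYL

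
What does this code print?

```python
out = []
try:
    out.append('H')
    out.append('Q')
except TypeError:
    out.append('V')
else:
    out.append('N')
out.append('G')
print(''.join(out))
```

Execution trace: 'H' (try body) → 'Q' (try body, no exception) → 'N' (else) → 'G' (after the try/except). Output: HQNG

Answer: HQNG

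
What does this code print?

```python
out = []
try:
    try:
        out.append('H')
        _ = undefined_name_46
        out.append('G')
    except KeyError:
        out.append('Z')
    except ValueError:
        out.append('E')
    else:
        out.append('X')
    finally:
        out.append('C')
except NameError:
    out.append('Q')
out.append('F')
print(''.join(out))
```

Execution trace: 'H' (try body) → 'C' (finally) → 'Q' (outer except NameError) → 'F' (after the try/except). Output: HCQF

Answer: HCQF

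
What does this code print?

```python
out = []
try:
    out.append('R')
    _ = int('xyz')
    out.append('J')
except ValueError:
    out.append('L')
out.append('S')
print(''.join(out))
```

Execution trace: 'R' (try body) → 'L' (except ValueError) → 'S' (after the try/except). Output: RLS

Answer: RLS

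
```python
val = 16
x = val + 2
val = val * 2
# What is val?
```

Trace:
`val = 16` → val = 16
`x = val + 2` → x = 18
`val = val * 2` → val = 32
So val = 32

Answer: 32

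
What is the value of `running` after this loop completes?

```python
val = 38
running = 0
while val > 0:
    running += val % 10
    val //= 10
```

Sum digits of 38
`running` takes the values: 0 → 8 → 11

Answer: 11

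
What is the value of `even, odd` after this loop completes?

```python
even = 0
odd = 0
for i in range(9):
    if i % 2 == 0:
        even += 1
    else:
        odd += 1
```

Count evens and odds in range(9)
`even, odd` takes the values: (0, 0) → (1, 0) → (1, 1) → (2, 1) → (2, 2) → (3, 2) → (3, 3) → (4, 3) → (4, 4) → (5, 4)

Answer: 5, 4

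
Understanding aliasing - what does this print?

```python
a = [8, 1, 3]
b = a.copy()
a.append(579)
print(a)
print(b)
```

Key concept: list.copy() creates independent copy.
Step by step:
`a = [8, 1, 3]` → a = [8, 1, 3]
`b = a.copy()` → b = [8, 1, 3]
`a.append(579)` → a = [8, 1, 3, 579]
`print(a)` → prints [8, 1, 3, 579]
`print(b)` → prints [8, 1, 3]

Answer:
[8, 1, 3, 579]
[8, 1, 3]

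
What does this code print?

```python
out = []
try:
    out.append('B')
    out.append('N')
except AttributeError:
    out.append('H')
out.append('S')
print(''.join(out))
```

Execution trace: 'B' (try body) → 'N' (try body, no exception) → 'S' (after the try/except). Output: BNS

Answer: BNS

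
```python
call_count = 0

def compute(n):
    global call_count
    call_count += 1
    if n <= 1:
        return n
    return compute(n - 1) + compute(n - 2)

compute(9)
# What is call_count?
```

Calls(n) = 1 + Calls(n-1) + Calls(n-2); Calls(0)=Calls(1)=1. For n=9 this gives 109.

Answer: 109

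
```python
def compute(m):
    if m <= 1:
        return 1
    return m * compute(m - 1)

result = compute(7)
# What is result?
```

compute(7) = 7 * 6 * 5 * 4 * 3 * 2 * 1 = 5040

Answer: 5040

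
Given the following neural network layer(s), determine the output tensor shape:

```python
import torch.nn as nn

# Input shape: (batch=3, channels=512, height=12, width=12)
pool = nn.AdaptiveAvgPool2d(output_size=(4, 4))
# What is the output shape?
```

Input: (3, 512, 12, 12) -> Output: (3, 512, 4, 4)

Answer: (3, 512, 4, 4)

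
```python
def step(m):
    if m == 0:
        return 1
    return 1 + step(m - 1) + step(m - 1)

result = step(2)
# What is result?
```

step(m) = 1 + 2·step(m-1), step(0)=1. Closed form: (1+1)·2^2 - 1 = 7.

Answer: 7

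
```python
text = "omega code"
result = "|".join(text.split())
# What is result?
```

Trace:
`text = "omega code"` → text = 'omega code'
`result = "|".join(text.split())` → result = 'omega|code'
So result = 'omega|code'

Answer: 'omega|code'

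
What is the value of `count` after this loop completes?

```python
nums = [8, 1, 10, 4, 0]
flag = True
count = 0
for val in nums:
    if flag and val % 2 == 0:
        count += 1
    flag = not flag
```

Count even values at even positions
`count` takes the values: 0 → 1 → 2 → 3

Answer: 3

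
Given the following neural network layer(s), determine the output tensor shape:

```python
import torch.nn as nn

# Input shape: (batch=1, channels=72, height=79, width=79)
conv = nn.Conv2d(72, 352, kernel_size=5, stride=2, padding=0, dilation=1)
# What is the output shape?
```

Input: (1, 72, 79, 79) -> Output: (1, 352, 38, 38)

Answer: (1, 352, 38, 38)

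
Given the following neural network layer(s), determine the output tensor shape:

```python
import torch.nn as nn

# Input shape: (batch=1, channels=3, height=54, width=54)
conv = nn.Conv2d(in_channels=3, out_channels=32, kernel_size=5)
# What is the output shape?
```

Input: (1, 3, 54, 54) -> Output: (1, 32, 50, 50)

Answer: (1, 32, 50, 50)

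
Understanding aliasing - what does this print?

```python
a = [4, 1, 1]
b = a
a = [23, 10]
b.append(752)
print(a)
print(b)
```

Key concept: rebinding vs mutation: a is rebound to a new list, b still points at the original.
Step by step:
`a = [4, 1, 1]` → a = [4, 1, 1]
`b = a` → b = [4, 1, 1] (same object as a)
`a = [23, 10]` → a = [23, 10]
`b.append(752)` → b = [4, 1, 1, 752]
`print(a)` → prints [23, 10]
`print(b)` → prints [4, 1, 1, 752]

Answer:
[23, 10]
[4, 1, 1, 752]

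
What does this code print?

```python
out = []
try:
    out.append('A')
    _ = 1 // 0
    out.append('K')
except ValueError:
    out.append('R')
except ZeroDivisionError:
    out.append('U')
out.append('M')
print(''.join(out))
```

Execution trace: 'A' (try body) → 'U' (except ZeroDivisionError) → 'M' (after the try/except). Output: AUM

Answer: AUM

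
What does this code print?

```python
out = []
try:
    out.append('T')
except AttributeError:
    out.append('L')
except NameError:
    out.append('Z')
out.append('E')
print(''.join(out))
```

Execution trace: 'T' (try body, no exception) → 'E' (after the try/except). Output: TE

Answer: TE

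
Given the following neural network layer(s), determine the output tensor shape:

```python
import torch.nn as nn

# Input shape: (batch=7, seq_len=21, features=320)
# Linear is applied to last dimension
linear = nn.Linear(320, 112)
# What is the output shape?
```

Input: (7, 21, 320) -> Output: (7, 21, 112)

Answer: (7, 21, 112)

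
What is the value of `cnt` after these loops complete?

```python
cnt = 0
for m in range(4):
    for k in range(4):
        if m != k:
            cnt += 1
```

4² - 4 (exclude diagonal)
`cnt` takes the values: 0 → 1 → 2 → 3 → 4 → 5 → 6 → 7 → 8 → 9 → 10 → 11 → 12

Answer: 12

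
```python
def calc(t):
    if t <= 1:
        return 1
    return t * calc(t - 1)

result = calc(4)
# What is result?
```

calc(4) = 4 * 3 * 2 * 1 = 24

Answer: 24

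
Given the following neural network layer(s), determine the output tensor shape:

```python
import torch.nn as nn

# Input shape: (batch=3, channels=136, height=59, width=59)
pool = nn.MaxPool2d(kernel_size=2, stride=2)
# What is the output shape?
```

Input: (3, 136, 59, 59) -> Output: (3, 136, 29, 29)

Answer: (3, 136, 29, 29)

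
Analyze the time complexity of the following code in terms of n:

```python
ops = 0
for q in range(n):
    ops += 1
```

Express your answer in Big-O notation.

Each loop level contributes: n. Multiplying the contributions gives O(n).

Answer: O(n)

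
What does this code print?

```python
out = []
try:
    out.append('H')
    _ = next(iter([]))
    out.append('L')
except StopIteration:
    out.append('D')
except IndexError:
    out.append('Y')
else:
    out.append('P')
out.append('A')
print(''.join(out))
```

Execution trace: 'H' (try body) → 'D' (except StopIteration) → 'A' (after the try/except). Output: HDA

Answer: HDA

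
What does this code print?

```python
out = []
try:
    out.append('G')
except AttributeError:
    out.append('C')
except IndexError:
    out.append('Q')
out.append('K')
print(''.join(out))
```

Execution trace: 'G' (try body, no exception) → 'K' (after the try/except). Output: GK

Answer: GK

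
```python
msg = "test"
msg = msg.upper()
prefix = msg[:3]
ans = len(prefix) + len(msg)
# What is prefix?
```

Trace:
`msg = "test"` → msg = 'test'
`msg = msg.upper()` → msg = 'TEST'
`prefix = msg[:3]` → prefix = 'TES'
`ans = len(prefix) + len(msg)` → ans = 7
So prefix = 'TES'

Answer: 'TES'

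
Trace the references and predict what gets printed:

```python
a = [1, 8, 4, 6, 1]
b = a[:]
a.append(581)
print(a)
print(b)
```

Key concept: slice [:] creates copy.
Step by step:
`a = [1, 8, 4, 6, 1]` → a = [1, 8, 4, 6, 1]
`b = a[:]` → b = [1, 8, 4, 6, 1]
`a.append(581)` → a = [1, 8, 4, 6, 1, 581]
`print(a)` → prints [1, 8, 4, 6, 1, 581]
`print(b)` → prints [1, 8, 4, 6, 1]

Answer:
[1, 8, 4, 6, 1, 581]
[1, 8, 4, 6, 1]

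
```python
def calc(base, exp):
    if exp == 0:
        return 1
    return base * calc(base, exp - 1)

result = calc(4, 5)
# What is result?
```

calc(4, 5) = 4 * 4 * 4 * 4 * 4 = 1024

Answer: 1024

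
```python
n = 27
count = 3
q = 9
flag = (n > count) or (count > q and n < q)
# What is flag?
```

Trace:
`n = 27` → n = 27
`count = 3` → count = 3
`q = 9` → q = 9
`flag = (n > count) or (count > q and n < q)` → flag = True
So flag = True

Answer: True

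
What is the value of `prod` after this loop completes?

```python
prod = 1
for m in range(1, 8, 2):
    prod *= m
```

Product of 1, 3, 5, ... up to 7
`prod` takes the values: 1 → 3 → 15 → 105

Answer: 105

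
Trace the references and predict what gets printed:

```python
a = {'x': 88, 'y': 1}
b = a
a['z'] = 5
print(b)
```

Key concept: dict aliasing.
Step by step:
`a = {'x': 88, 'y': 1}` → a = {'x': 88, 'y': 1}
`b = a` → b = {'x': 88, 'y': 1} (same object as a)
`a['z'] = 5` → a = {'x': 88, 'y': 1, 'z': 5} (same object as b); b = {'x': 88, 'y': 1, 'z': 5} (same object as a)
`print(b)` → prints {'x': 88, 'y': 1, 'z': 5}

Answer: {'x': 88, 'y': 1, 'z': 5}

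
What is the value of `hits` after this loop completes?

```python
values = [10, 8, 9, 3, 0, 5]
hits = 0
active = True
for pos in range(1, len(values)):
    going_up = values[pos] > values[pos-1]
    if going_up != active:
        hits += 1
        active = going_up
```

Count direction changes in [10, 8, 9, 3, 0, 5]
`hits` takes the values: 0 → 1 → 2 → 3 → 4

Answer: 4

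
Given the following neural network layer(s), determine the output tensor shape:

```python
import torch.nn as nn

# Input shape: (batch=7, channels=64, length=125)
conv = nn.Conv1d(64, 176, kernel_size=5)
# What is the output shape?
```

Input: (7, 64, 125) -> Output: (7, 176, 121)

Answer: (7, 176, 121)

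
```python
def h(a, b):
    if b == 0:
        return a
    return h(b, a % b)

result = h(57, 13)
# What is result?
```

h(57, 13) -> h(13, 5) -> h(5, 3) -> h(3, 2) -> h(2, 1) -> h(1, 0) -> 1

Answer: 1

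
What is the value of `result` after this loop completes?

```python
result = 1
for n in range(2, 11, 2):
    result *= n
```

Product of even numbers 2 to 10
`result` takes the values: 1 → 2 → 8 → 48 → 384 → 3840

Answer: 3840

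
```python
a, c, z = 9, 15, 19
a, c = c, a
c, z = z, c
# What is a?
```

Trace:
`a, c, z = 9, 15, 19` → a = 9; c = 15; z = 19
`a, c = c, a` → a = 15; c = 9
`c, z = z, c` → c = 19; z = 9
So a = 15

Answer: 15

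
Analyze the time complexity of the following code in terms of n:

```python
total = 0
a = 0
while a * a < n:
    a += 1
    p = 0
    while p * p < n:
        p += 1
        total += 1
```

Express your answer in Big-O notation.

Each loop level contributes: √n × √n. Multiplying the contributions gives O(n).

Answer: O(n)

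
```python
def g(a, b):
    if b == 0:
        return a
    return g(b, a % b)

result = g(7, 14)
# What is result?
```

g(7, 14) -> g(14, 7) -> g(7, 0) -> 7

Answer: 7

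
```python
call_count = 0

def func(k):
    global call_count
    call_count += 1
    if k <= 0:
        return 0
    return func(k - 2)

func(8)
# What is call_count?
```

Linear recursion stepping by 2: 5 calls from k=8 down to ≤0.

Answer: 5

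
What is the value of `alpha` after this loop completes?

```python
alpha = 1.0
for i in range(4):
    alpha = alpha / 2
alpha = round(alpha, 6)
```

Halving LR 4 times: 1 / 2^4
`alpha` takes the values: 1.0 → 0.5 → 0.25 → 0.125 → 0.0625

Answer: 0.0625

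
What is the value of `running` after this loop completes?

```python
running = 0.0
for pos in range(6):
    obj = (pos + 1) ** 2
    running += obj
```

Sum of squared losses 1² + 2² + ... + 6²
`running` takes the values: 0.0 → 1.0 → 5.0 → 14.0 → 30.0 → 55.0 → 91.0

Answer: 91.0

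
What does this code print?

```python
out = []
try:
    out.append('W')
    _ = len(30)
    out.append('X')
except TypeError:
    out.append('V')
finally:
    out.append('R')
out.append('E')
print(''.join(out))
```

Execution trace: 'W' (try body) → 'V' (except TypeError) → 'R' (finally) → 'E' (after the try/except). Output: WVRE

Answer: WVRE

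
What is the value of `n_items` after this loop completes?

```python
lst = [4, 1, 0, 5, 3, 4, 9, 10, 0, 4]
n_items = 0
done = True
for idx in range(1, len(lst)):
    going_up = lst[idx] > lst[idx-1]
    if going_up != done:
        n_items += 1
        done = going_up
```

Count direction changes in [4, 1, 0, 5, 3, 4, 9, 10, 0, 4]
`n_items` takes the values: 0 → 1 → 2 → 3 → 4 → 5 → 6

Answer: 6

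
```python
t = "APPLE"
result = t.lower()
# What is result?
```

Trace:
`t = "APPLE"` → t = 'APPLE'
`result = t.lower()` → result = 'apple'
So result = 'apple'

Answer: 'apple'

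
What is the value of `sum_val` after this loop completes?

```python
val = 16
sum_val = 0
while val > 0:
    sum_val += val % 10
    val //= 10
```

Sum digits of 16
`sum_val` takes the values: 0 → 6 → 7

Answer: 7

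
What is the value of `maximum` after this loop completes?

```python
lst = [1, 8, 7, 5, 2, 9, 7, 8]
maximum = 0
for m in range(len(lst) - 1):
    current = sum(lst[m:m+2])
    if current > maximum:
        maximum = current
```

Max sum of 2-element window in [1, 8, 7, 5, 2, 9, 7, 8]
`maximum` takes the values: 0 → 9 → 15 → 16

Answer: 16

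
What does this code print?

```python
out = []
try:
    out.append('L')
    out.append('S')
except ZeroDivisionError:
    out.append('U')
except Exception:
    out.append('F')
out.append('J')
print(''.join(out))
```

Execution trace: 'L' (try body) → 'S' (try body, no exception) → 'J' (after the try/except). Output: LSJ

Answer: LSJ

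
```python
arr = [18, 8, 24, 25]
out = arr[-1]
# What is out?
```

Trace:
`arr = [18, 8, 24, 25]` → arr = [18, 8, 24, 25]
`out = arr[-1]` → out = 25
So out = 25

Answer: 25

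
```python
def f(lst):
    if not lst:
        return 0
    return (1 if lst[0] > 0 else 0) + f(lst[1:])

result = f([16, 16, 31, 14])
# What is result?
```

Count of positive elements in [16, 16, 31, 14] = 4

Answer: 4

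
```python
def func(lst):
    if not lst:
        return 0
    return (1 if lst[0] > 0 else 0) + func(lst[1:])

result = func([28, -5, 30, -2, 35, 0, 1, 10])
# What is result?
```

Count of positive elements in [28, -5, 30, -2, 35, 0, 1, 10] = 5

Answer: 5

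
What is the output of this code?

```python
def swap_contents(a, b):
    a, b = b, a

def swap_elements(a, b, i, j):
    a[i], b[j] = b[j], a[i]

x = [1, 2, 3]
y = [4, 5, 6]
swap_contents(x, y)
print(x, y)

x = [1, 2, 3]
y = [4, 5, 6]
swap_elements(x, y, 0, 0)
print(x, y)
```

Key concept: parameter rebinding vs mutation.
Step by step:
`x = [1, 2, 3]` → x = [1, 2, 3]
`y = [4, 5, 6]` → y = [4, 5, 6]
`swap_contents(x, y)` → no visible change to tracked variables
`print(x, y)` → prints [1, 2, 3] [4, 5, 6]
`x = [1, 2, 3]` → x = [1, 2, 3]
`y = [4, 5, 6]` → y = [4, 5, 6]
`swap_elements(x, y, 0, 0)` → x = [4, 2, 3]; y = [1, 5, 6]
`print(x, y)` → prints [4, 2, 3] [1, 5, 6]

Answer:
[1, 2, 3] [4, 5, 6]
[4, 2, 3] [1, 5, 6]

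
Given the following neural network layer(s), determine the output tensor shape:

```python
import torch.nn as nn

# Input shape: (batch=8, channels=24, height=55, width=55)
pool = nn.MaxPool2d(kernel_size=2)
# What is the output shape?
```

Input: (8, 24, 55, 55) -> Output: (8, 24, 27, 27)

Answer: (8, 24, 27, 27)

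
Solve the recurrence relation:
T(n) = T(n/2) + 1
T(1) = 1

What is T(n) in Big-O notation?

Each step divides n by 2 and adds 1. After log_2(n) steps we reach T(1)=1. So T(n) = 1·log_2(n) + 1 = O(log n).

Answer: O(log n)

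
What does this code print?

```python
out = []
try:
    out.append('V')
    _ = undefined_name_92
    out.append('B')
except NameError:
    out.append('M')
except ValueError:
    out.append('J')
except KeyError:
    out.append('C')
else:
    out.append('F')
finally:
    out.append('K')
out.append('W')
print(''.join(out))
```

Execution trace: 'V' (try body) → 'M' (except NameError) → 'K' (finally) → 'W' (after the try/except). Output: VMKW

Answer: VMKW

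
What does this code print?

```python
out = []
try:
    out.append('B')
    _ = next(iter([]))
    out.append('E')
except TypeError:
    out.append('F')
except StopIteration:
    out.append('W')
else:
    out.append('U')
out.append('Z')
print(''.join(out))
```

Execution trace: 'B' (try body) → 'W' (except StopIteration) → 'Z' (after the try/except). Output: BWZ

Answer: BWZ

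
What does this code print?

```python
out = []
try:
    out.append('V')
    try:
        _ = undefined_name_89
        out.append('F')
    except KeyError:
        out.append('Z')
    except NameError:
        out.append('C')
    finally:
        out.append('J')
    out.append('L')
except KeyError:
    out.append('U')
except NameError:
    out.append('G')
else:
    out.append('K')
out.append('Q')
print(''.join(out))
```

Execution trace: 'V' (try body) → 'C' (inner except NameError) → 'J' (inner finally) → 'L' (try body, no exception) → 'K' (else) → 'Q' (after the try/except). Output: VCJLKQ

Answer: VCJLKQ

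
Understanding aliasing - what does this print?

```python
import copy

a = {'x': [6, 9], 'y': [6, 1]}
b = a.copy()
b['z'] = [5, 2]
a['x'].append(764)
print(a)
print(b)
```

Key concept: shallow copy of dict with mutable values.
Step by step:
`a = {'x': [6, 9], 'y': [6, 1]}` → a = {'x': [6, 9], 'y': [6, 1]}
`b = a.copy()` → b = {'x': [6, 9], 'y': [6, 1]}
`b['z'] = [5, 2]` → b = {'x': [6, 9], 'y': [6, 1], 'z': [5, 2]}
`a['x'].append(764)` → a = {'x': [6, 9, 764], 'y': [6, 1]}; b = {'x': [6, 9, 764], 'y': [6, 1], 'z': [5, 2]}
`print(a)` → prints {'x': [6, 9, 764], 'y': [6, 1]}
`print(b)` → prints {'x': [6, 9, 764], 'y': [6, 1], 'z': [5, 2]}

Answer:
{'x': [6, 9, 764], 'y': [6, 1]}
{'x': [6, 9, 764], 'y': [6, 1], 'z': [5, 2]}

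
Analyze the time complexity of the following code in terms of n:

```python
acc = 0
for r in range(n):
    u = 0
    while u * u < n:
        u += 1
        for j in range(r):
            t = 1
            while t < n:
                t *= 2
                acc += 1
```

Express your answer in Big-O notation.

Each loop level contributes: n × √n × n × log n. Multiplying the contributions gives O(n^2√n log n).

Answer: O(n^2√n log n)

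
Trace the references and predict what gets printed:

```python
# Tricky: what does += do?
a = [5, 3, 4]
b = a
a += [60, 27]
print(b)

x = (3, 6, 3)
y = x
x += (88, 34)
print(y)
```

Key concept: += behavior differs for mutable vs immutable.
Step by step:
`a = [5, 3, 4]` → a = [5, 3, 4]
`b = a` → b = [5, 3, 4] (same object as a)
`a += [60, 27]` → a = [5, 3, 4, 60, 27] (same object as b); b = [5, 3, 4, 60, 27] (same object as a)
`print(b)` → prints [5, 3, 4, 60, 27]
`x = (3, 6, 3)` → x = (3, 6, 3)
`y = x` → y = (3, 6, 3)
`x += (88, 34)` → x = (3, 6, 3, 88, 34)
`print(y)` → prints (3, 6, 3)

Answer:
[5, 3, 4, 60, 27]
(3, 6, 3)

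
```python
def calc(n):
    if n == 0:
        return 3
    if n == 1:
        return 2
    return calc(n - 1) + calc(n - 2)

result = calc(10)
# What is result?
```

Build up from base cases: calc(0)=3, calc(1)=2, calc(2)=5, calc(3)=7, calc(4)=12, calc(5)=19, calc(6)=31, ..., calc(10)=212

Answer: 212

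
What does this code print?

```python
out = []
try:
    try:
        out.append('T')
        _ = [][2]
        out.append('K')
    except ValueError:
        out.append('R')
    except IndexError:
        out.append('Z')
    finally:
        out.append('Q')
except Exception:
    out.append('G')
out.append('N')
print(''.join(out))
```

Execution trace: 'T' (inner try body) → 'Z' (inner except IndexError) → 'Q' (inner finally) → 'N' (after the try/except). Output: TZQN

Answer: TZQN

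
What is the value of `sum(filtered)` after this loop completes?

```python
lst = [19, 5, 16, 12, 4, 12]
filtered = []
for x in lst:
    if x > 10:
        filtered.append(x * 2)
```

Sum of doubled values > 10
`filtered` takes the values: [] → [38] → [38, 32] → [38, 32, 24] → [38, 32, 24, 24]
So `sum(filtered)` = 118

Answer: 118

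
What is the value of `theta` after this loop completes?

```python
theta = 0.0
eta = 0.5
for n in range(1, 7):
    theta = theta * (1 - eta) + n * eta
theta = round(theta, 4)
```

Moving average with lr=0.5
`theta` takes the values: 0.0 → 0.5 → 1.25 → 2.125 → 3.0625 → 4.03125 → 5.015625 → 5.0156

Answer: 5.0156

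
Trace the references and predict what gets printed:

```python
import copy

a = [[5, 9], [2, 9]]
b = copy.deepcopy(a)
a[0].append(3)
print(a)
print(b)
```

Key concept: deep copy is fully independent.
Step by step:
`a = [[5, 9], [2, 9]]` → a = [[5, 9], [2, 9]]
`b = copy.deepcopy(a)` → b = [[5, 9], [2, 9]]
`a[0].append(3)` → a = [[5, 9, 3], [2, 9]]
`print(a)` → prints [[5, 9, 3], [2, 9]]
`print(b)` → prints [[5, 9], [2, 9]]

Answer:
[[5, 9, 3], [2, 9]]
[[5, 9], [2, 9]]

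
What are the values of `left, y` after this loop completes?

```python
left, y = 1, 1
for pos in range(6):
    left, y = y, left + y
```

Fibonacci: after 6 iterations
`left, y` takes the values: (1, 1) → (1, 2) → (2, 3) → (3, 5) → (5, 8) → (8, 13) → (13, 21)

Answer: 13, 21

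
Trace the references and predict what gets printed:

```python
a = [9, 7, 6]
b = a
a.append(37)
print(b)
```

Key concept: basic list aliasing.
Step by step:
`a = [9, 7, 6]` → a = [9, 7, 6]
`b = a` → b = [9, 7, 6] (same object as a)
`a.append(37)` → a = [9, 7, 6, 37] (same object as b); b = [9, 7, 6, 37] (same object as a)
`print(b)` → prints [9, 7, 6, 37]

Answer: [9, 7, 6, 37]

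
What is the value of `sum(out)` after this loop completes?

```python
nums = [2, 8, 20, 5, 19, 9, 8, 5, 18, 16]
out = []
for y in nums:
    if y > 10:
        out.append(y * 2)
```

Sum of doubled values > 10
`out` takes the values: [] → [40] → [40, 38] → [40, 38, 36] → [40, 38, 36, 32]
So `sum(out)` = 146

Answer: 146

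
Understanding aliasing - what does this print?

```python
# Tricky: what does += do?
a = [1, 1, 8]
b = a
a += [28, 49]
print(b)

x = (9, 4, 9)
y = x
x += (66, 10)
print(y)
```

Key concept: += behavior differs for mutable vs immutable.
Step by step:
`a = [1, 1, 8]` → a = [1, 1, 8]
`b = a` → b = [1, 1, 8] (same object as a)
`a += [28, 49]` → a = [1, 1, 8, 28, 49] (same object as b); b = [1, 1, 8, 28, 49] (same object as a)
`print(b)` → prints [1, 1, 8, 28, 49]
`x = (9, 4, 9)` → x = (9, 4, 9)
`y = x` → y = (9, 4, 9)
`x += (66, 10)` → x = (9, 4, 9, 66, 10)
`print(y)` → prints (9, 4, 9)

Answer:
[1, 1, 8, 28, 49]
(9, 4, 9)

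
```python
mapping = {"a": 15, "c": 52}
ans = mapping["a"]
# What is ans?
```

Trace:
`mapping = {"a": 15, "c": 52}` → mapping = {'a': 15, 'c': 52}
`ans = mapping["a"]` → ans = 15
So ans = 15

Answer: 15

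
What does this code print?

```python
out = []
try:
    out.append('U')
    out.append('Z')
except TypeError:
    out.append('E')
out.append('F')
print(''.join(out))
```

Execution trace: 'U' (try body) → 'Z' (try body, no exception) → 'F' (after the try/except). Output: UZF

Answer: UZF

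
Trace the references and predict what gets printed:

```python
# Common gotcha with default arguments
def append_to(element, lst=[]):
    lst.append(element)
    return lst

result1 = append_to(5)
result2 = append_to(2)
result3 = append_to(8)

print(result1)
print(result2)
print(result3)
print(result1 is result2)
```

Key concept: mutable default argument gotcha.
Step by step:
`result1 = append_to(5)` → result1 = [5]
`result2 = append_to(2)` → result1 = [5, 2] (same object as result2); result2 = [5, 2] (same object as result1)
`result3 = append_to(8)` → result1 = [5, 2, 8] (same object as result2, result3); result2 = [5, 2, 8] (same object as result1, result3); result3 = [5, 2, 8] (same object as result1, result2)
`print(result1)` → prints [5, 2, 8]
`print(result2)` → prints [5, 2, 8]
`print(result3)` → prints [5, 2, 8]
`print(result1 is result2)` → prints True

Answer:
[5, 2, 8]
[5, 2, 8]
[5, 2, 8]
True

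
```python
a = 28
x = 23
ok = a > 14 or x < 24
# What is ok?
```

Trace:
`a = 28` → a = 28
`x = 23` → x = 23
`ok = a > 14 or x < 24` → ok = True
So ok = True

Answer: True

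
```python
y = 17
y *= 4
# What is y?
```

Trace:
`y = 17` → y = 17
`y *= 4` → y = 68
So y = 68

Answer: 68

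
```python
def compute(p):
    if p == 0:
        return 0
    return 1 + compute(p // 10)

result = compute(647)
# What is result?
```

Count of digits of 647: 3

Answer: 3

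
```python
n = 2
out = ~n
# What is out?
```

Trace:
`n = 2` → n = 2
`out = ~n` → out = -3
So out = -3

Answer: -3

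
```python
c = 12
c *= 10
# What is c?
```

Trace:
`c = 12` → c = 12
`c *= 10` → c = 120
So c = 120

Answer: 120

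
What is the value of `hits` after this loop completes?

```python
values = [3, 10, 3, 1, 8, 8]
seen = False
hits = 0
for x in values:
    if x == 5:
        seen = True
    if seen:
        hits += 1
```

Count elements after first 5 in [3, 10, 3, 1, 8, 8]
`hits` takes the values: 0

Answer: 0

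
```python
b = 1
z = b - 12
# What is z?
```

Trace:
`b = 1` → b = 1
`z = b - 12` → z = -11
So z = -11

Answer: -11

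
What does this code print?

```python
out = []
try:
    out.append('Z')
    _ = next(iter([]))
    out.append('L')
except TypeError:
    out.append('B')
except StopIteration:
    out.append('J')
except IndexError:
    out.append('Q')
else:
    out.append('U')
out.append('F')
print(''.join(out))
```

Execution trace: 'Z' (try body) → 'J' (except StopIteration) → 'F' (after the try/except). Output: ZJF

Answer: ZJF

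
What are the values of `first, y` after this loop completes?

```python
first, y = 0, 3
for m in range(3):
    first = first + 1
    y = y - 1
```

first goes 0→3, y goes 3→0
`first, y` takes the values: (0, 3) → (1, 3) → (1, 2) → (2, 2) → (2, 1) → (3, 1) → (3, 0)

Answer: 3, 0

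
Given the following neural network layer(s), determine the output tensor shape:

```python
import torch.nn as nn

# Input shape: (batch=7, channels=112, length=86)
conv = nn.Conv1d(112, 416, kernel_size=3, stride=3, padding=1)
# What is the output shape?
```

Input: (7, 112, 86) -> Output: (7, 416, 29)

Answer: (7, 416, 29)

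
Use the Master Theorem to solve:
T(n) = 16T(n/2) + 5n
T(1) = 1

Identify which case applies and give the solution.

a=16, b=2, f(n)=5n. log_2(16) = 4. Since c=1 < 4, Case 1 applies: T(n) = Θ(n^log_b(a)) = O(n^4).

Answer: O(n^4) - Case 1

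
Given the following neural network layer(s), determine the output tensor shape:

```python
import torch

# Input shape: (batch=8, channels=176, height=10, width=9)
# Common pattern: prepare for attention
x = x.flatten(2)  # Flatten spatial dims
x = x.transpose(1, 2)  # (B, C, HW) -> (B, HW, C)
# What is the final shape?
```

Input: (8, 176, 10, 9) -> after flatten(2): (8, 176, 90) -> Output: (8, 90, 176)

Answer: (8, 90, 176)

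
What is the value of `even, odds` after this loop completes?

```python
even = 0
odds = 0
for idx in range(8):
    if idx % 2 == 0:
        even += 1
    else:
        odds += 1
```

Count evens and odds in range(8)
`even, odds` takes the values: (0, 0) → (1, 0) → (1, 1) → (2, 1) → (2, 2) → (3, 2) → (3, 3) → (4, 3) → (4, 4)

Answer: 4, 4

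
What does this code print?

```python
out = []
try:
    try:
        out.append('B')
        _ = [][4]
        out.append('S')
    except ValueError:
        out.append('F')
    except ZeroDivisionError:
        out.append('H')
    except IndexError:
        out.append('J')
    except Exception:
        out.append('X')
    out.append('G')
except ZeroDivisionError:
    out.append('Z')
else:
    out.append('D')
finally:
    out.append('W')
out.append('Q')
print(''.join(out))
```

Execution trace: 'B' (inner try body) → 'J' (inner except IndexError) → 'G' (try body, no exception) → 'D' (else) → 'W' (finally) → 'Q' (after the try/except). Output: BJGDWQ

Answer: BJGDWQ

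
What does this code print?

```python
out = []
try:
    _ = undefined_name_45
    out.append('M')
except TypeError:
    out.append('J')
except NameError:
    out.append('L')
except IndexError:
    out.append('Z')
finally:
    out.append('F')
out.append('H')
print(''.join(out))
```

Execution trace: 'L' (except NameError) → 'F' (finally) → 'H' (after the try/except). Output: LFH

Answer: LFH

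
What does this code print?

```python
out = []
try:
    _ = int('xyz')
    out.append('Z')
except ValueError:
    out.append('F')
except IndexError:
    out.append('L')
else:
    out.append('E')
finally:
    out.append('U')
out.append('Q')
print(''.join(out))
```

Execution trace: 'F' (except ValueError) → 'U' (finally) → 'Q' (after the try/except). Output: FUQ

Answer: FUQ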